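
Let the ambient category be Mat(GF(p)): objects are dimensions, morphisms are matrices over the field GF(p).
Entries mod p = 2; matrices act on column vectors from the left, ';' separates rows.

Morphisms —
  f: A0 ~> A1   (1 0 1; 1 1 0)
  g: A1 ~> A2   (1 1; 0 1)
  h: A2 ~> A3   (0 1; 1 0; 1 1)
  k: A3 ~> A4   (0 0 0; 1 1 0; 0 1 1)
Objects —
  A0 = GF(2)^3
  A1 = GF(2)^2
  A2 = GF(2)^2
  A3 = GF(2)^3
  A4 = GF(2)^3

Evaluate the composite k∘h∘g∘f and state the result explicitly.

Answer: (0 0 0; 1 0 1; 1 1 0)

Derivation:
  e0=[1,0,0] f~>[1,1] g~>[0,1] h~>[1,0,1] k~>[0,1,1]
  e1=[0,1,0] f~>[0,1] g~>[1,1] h~>[1,1,0] k~>[0,0,1]
  e2=[0,0,1] f~>[1,0] g~>[1,0] h~>[0,1,1] k~>[0,1,0]
composite: (0 0 0; 1 0 1; 1 1 0)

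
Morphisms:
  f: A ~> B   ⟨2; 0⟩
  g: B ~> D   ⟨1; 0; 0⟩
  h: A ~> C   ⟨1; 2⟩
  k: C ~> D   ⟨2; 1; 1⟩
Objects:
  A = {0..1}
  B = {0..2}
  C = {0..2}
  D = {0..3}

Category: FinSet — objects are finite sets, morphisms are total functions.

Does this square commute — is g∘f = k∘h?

Path 1 = f;g:
  0 f~>2 g~>0
  1 f~>0 g~>1
  composite₁ = ⟨0; 1⟩
Path 2 = h;k:
  0 h~>1 k~>1
  1 h~>2 k~>1
  composite₂ = ⟨1; 1⟩
Equal? NO — does not commute

Answer: DOES NOT COMMUTE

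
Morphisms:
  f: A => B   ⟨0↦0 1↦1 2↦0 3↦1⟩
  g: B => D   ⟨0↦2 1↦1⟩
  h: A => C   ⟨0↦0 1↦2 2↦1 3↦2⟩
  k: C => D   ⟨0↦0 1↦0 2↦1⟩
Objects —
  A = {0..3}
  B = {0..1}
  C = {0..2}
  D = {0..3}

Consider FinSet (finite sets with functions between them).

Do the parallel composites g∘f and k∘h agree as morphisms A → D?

Along f;g (path 1):
  0 f=>0 g=>2
  1 f=>1 g=>1
  2 f=>0 g=>2
  3 f=>1 g=>1
  composite₁ = ⟨0↦2 1↦1 2↦2 3↦1⟩
Along h;k (path 2):
  0 h=>0 k=>0
  1 h=>2 k=>1
  2 h=>1 k=>0
  3 h=>2 k=>1
  composite₂ = ⟨0↦0 1↦1 2↦0 3↦1⟩
Equal? differ; not commutative

Answer: DOES NOT COMMUTE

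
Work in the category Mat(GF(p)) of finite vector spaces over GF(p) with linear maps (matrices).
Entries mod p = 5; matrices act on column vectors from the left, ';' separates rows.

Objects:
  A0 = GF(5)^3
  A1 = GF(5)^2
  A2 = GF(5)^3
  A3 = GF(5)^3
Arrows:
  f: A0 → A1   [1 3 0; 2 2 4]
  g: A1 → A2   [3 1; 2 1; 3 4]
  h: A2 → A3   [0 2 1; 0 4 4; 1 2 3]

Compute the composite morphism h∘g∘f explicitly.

  e0=⟨1,0,0⟩ f→⟨1,2⟩ g→⟨0,4,1⟩ h→⟨4,0,1⟩
  e1=⟨0,1,0⟩ f→⟨3,2⟩ g→⟨1,3,2⟩ h→⟨3,0,3⟩
  e2=⟨0,0,1⟩ f→⟨0,4⟩ g→⟨4,4,1⟩ h→⟨4,0,0⟩
composite: [4 3 4; 0 0 0; 1 3 0]

Answer: [4 3 4; 0 0 0; 1 3 0]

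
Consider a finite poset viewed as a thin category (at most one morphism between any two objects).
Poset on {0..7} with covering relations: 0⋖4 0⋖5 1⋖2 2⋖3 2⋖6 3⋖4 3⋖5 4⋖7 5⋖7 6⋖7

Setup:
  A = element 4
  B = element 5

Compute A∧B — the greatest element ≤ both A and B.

Answer: NO MEET EXISTS

Derivation:
Common predecessors of 4,5: {0,1,2,3}
  maximal lower bounds 0 and 3 are incomparable: neither 0<=3 nor 3<=0
→ no greatest lower bound exists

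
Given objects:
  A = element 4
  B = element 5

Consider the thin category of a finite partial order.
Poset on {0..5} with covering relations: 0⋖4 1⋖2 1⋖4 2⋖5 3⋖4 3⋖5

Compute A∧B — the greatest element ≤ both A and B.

{x : x⊑A ∧ x⊑B} = {1,3}  (A=4, B=5)
  maximal lower bounds 1 and 3 are incomparable: neither 1⊑3 nor 3⊑1
→ no greatest lower bound exists

Answer: NO MEET EXISTS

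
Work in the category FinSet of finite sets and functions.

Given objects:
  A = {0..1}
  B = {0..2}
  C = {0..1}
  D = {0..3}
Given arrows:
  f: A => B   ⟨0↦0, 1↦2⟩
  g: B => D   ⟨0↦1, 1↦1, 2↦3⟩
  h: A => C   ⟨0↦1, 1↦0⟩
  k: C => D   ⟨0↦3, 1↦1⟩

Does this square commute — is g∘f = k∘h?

Answer: COMMUTES

Work:
Along f;g (path 1):
  0 f=>0 g=>1
  1 f=>2 g=>3
  ⟦path⟧₁ = ⟨0↦1, 1↦3⟩
Along h;k (path 2):
  0 h=>1 k=>1
  1 h=>0 k=>3
  ⟦path⟧₂ = ⟨0↦1, 1↦3⟩
Equal? equal; square commutes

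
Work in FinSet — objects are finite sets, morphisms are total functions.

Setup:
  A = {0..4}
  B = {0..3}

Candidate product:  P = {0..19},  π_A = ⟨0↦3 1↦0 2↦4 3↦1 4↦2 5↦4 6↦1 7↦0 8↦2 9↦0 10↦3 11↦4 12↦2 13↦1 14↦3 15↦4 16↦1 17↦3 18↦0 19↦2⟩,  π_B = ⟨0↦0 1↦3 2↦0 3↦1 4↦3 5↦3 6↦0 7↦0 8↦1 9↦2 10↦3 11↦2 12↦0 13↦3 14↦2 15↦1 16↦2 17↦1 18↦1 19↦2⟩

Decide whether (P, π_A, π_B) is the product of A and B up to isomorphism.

|A|·|B| = 5·4 = 20;  |P| = 20
Check the pairing map k ↦ (π_A(k), π_B(k)):
  0 ↦ (3,0)
  1 ↦ (0,3)
  2 ↦ (4,0)
  3 ↦ (1,1)
  4 ↦ (2,3)
  5 ↦ (4,3)
  6 ↦ (1,0)
  7 ↦ (0,0)
  8 ↦ (2,1)
  9 ↦ (0,2)
  10 ↦ (3,3)
  11 ↦ (4,2)
  12 ↦ (2,0)
  13 ↦ (1,3)
  14 ↦ (3,2)
  15 ↦ (4,1)
  16 ↦ (1,2)
  17 ↦ (3,1)
  18 ↦ (0,1)
  19 ↦ (2,2)
distinct pairs in image: 20 / 20 needed
  → bijection onto A×B; projections well-typed.

Answer: VALID PRODUCT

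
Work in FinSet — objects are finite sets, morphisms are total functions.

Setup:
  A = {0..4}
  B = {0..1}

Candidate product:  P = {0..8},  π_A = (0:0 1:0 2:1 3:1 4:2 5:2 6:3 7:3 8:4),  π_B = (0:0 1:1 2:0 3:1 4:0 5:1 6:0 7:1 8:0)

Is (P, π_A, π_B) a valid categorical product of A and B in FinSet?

|A|·|B| = 5·2 = 10;  |P| = 9
  → cardinalities differ; no bijection possible.

Answer: NOT A VALID PRODUCT — |P|=9 ≠ |A|·|B|=10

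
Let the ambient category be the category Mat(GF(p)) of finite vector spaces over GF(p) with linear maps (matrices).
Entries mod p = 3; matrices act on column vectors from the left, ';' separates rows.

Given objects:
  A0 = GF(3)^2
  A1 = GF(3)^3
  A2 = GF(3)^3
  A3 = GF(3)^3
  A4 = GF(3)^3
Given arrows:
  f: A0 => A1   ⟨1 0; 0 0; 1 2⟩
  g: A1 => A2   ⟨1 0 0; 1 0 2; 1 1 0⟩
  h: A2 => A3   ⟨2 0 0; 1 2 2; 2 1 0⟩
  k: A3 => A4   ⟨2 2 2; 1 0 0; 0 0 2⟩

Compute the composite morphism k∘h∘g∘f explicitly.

  e0=⟨1,0⟩ f=>⟨1,0,1⟩ g=>⟨1,0,1⟩ h=>⟨2,0,2⟩ k=>⟨2,2,1⟩
  e1=⟨0,1⟩ f=>⟨0,0,2⟩ g=>⟨0,1,0⟩ h=>⟨0,2,1⟩ k=>⟨0,0,2⟩
composite: ⟨2 0; 2 0; 1 2⟩

Answer: ⟨2 0; 2 0; 1 2⟩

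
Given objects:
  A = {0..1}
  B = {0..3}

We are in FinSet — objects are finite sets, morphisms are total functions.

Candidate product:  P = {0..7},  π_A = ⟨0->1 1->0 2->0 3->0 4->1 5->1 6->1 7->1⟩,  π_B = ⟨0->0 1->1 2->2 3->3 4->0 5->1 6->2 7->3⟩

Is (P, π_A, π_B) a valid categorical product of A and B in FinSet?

|A|·|B| = 2·4 = 8;  |P| = 8
Check the pairing map k ↦ (π_A(k), π_B(k)):
  0 -> (1,0)
  1 -> (0,1)
  2 -> (0,2)
  3 -> (0,3)
  4 -> (1,0)  ✗ repeats pair of k=0
  5 -> (1,1)
  6 -> (1,2)
  7 -> (1,3)
distinct pairs in image: 7 / 8 needed
  → (1,0) hit at k=0 and k=4

Answer: NOT A VALID PRODUCT — duplicate pair at indices 4,0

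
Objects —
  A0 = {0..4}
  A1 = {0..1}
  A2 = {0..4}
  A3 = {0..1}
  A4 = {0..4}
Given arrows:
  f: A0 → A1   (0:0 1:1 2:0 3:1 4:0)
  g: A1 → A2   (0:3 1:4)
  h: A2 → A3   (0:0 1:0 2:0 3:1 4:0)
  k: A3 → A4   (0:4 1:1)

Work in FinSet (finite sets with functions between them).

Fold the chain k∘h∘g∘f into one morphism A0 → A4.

  0 f→0 g→3 h→1 k→1
  1 f→1 g→4 h→0 k→4
  2 f→0 g→3 h→1 k→1
  3 f→1 g→4 h→0 k→4
  4 f→0 g→3 h→1 k→1
⟦path⟧: (0:1 1:4 2:1 3:4 4:1)

Answer: (0:1 1:4 2:1 3:4 4:1)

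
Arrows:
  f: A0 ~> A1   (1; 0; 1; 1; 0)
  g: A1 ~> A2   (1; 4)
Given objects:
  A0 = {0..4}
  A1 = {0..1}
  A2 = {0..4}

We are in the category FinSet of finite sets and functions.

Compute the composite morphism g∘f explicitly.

Answer: (4; 1; 4; 4; 1)

Derivation:
  0 f~>1 g~>4
  1 f~>0 g~>1
  2 f~>1 g~>4
  3 f~>1 g~>4
  4 f~>0 g~>1
result: (4; 1; 4; 4; 1)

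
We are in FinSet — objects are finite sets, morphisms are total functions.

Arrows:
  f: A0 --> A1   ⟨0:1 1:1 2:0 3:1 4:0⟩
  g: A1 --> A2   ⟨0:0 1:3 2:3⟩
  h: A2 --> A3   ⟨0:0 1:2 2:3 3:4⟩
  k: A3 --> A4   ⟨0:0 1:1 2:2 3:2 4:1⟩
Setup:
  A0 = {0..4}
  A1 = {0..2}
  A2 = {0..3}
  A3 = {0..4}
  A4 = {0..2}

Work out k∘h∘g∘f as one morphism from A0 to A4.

Answer: ⟨0:1 1:1 2:0 3:1 4:0⟩

Trace:
  0 f-->1 g-->3 h-->4 k-->1
  1 f-->1 g-->3 h-->4 k-->1
  2 f-->0 g-->0 h-->0 k-->0
  3 f-->1 g-->3 h-->4 k-->1
  4 f-->0 g-->0 h-->0 k-->0
result: ⟨0:1 1:1 2:0 3:1 4:0⟩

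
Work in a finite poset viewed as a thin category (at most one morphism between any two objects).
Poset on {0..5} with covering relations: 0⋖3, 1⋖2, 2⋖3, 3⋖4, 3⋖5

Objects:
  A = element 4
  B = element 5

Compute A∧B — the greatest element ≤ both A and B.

Lower bounds of A=4 and B=5: {0,1,2,3}
  0 ⊑ 3
  1 ⊑ 3
  2 ⊑ 3
  3 ⊑ 3
glb = 3

Answer: A∧B = 3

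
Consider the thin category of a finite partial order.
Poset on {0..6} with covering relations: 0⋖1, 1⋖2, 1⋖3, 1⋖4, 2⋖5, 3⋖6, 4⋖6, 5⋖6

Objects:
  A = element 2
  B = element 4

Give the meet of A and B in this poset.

Answer: A∧B = 1

Trace:
{x : x⊑A ∧ x⊑B} = {0,1}  (A=2, B=4)
  0 ⊑ 1
  1 ⊑ 1
glb = 1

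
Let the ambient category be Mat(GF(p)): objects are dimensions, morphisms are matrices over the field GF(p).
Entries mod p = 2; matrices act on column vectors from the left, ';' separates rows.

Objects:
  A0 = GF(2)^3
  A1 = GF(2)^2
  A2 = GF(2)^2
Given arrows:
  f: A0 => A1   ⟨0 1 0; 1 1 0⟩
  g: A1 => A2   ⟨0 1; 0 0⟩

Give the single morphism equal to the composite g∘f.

  e0=(1,0,0) f=>(0,1) g=>(1,0)
  e1=(0,1,0) f=>(1,1) g=>(1,0)
  e2=(0,0,1) f=>(0,0) g=>(0,0)
composite: ⟨1 1 0; 0 0 0⟩

Answer: ⟨1 1 0; 0 0 0⟩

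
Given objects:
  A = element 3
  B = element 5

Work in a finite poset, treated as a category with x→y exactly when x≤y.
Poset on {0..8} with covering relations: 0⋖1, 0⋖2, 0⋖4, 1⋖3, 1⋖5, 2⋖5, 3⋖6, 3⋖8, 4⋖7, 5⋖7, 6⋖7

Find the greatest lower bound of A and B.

Answer: A∧B = 1

Work:
Common predecessors of 3,5: {0,1}
  0 ≤ 1
  1 ≤ 1
glb = 1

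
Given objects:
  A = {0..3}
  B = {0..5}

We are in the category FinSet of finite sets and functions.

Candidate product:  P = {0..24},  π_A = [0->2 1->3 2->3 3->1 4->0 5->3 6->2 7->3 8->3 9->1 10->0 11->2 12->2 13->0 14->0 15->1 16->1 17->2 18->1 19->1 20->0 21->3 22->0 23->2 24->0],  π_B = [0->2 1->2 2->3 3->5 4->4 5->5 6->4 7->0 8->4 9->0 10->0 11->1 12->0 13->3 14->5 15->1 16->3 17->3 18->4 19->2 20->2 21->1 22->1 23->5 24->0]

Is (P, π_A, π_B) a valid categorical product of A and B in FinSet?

|A|·|B| = 4·6 = 24;  |P| = 25
  → cardinalities differ; no bijection possible.

Answer: NOT A VALID PRODUCT — |P|=25 ≠ |A|·|B|=24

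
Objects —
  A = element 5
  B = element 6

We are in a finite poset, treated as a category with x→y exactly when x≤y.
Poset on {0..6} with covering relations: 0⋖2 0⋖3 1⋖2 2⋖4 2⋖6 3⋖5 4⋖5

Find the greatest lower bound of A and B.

Answer: A∧B = 2

Trace:
{x : x≤A ∧ x≤B} = {0,1,2}  (A=5, B=6)
  0 ≤ 2
  1 ≤ 2
  2 ≤ 2
glb = 2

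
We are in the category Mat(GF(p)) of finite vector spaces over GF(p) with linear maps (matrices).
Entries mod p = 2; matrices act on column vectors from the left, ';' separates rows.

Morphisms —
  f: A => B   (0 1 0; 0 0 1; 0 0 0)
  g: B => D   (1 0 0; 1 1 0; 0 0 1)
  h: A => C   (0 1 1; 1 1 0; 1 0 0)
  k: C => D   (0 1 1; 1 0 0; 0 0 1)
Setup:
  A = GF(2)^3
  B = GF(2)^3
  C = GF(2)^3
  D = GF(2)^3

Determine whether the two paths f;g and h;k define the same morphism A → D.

Path 1 = f;g:
  e0=[1,0,0] f=>[0,0,0] g=>[0,0,0]
  e1=[0,1,0] f=>[1,0,0] g=>[1,1,0]
  e2=[0,0,1] f=>[0,1,0] g=>[0,1,0]
  ⟦path⟧₁ = (0 1 0; 0 1 1; 0 0 0)
Path 2 = h;k:
  e0=[1,0,0] h=>[0,1,1] k=>[0,0,1]
  e1=[0,1,0] h=>[1,1,0] k=>[1,1,0]
  e2=[0,0,1] h=>[1,0,0] k=>[0,1,0]
  ⟦path⟧₂ = (0 1 0; 0 1 1; 1 0 0)
Equal? differ; not commutative

Answer: DOES NOT COMMUTE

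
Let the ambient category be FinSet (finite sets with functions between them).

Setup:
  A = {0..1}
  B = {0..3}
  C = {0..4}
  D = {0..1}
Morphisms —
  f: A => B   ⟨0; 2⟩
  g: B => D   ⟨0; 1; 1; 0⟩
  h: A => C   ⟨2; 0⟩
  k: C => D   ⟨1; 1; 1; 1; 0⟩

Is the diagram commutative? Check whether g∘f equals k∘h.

Answer: DOES NOT COMMUTE

Trace:
1) trace f;g:
  0 f=>0 g=>0
  1 f=>2 g=>1
  composite₁ = ⟨0; 1⟩
2) trace h;k:
  0 h=>2 k=>1
  1 h=>0 k=>1
  composite₂ = ⟨1; 1⟩
Equal? NO — does not commute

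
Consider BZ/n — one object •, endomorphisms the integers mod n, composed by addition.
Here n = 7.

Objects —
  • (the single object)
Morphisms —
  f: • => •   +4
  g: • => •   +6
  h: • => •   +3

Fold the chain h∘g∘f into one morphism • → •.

  0 +4≡4 +6≡3 +3≡6  (mod 7)
result: +6

Answer: +6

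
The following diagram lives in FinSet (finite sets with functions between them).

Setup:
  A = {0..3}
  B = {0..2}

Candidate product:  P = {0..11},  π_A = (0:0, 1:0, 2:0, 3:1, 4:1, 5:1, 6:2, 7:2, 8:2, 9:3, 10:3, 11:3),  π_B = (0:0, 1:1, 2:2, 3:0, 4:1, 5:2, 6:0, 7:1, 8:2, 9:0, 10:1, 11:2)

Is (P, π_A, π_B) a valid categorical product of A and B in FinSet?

|A|·|B| = 4·3 = 12;  |P| = 12
Check the pairing map k ↦ (π_A(k), π_B(k)):
  0 : (0,0)
  1 : (0,1)
  2 : (0,2)
  3 : (1,0)
  4 : (1,1)
  5 : (1,2)
  6 : (2,0)
  7 : (2,1)
  8 : (2,2)
  9 : (3,0)
  10 : (3,1)
  11 : (3,2)
distinct pairs in image: 12 / 12 needed
  → bijection onto A×B; projections well-typed.

Answer: VALID PRODUCT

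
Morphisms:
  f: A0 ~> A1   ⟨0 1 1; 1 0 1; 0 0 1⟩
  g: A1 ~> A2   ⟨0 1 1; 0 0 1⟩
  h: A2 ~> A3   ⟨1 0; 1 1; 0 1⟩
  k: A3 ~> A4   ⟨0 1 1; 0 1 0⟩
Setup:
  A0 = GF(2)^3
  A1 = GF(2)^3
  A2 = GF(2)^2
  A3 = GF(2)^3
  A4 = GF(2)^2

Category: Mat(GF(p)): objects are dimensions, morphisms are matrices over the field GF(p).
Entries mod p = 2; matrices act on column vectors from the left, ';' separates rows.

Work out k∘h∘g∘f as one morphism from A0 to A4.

Answer: ⟨1 0 0; 1 0 1⟩

Trace:
  e0=[1,0,0] f~>[0,1,0] g~>[1,0] h~>[1,1,0] k~>[1,1]
  e1=[0,1,0] f~>[1,0,0] g~>[0,0] h~>[0,0,0] k~>[0,0]
  e2=[0,0,1] f~>[1,1,1] g~>[0,1] h~>[0,1,1] k~>[0,1]
composite: ⟨1 0 0; 1 0 1⟩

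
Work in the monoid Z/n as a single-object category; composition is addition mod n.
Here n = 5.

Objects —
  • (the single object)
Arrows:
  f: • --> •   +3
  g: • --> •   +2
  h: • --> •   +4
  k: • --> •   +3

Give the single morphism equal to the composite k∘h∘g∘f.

Answer: +2

Work:
  0 +3≡3 +2≡0 +4≡4 +3≡2  (mod 5)
composite: +2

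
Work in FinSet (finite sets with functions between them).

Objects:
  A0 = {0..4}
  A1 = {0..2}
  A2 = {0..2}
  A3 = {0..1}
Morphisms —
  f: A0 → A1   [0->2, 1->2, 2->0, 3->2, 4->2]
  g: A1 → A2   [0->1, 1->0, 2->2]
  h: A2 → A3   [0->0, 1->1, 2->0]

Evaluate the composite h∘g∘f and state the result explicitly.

  0 f→2 g→2 h→0
  1 f→2 g→2 h→0
  2 f→0 g→1 h→1
  3 f→2 g→2 h→0
  4 f→2 g→2 h→0
composite: [0->0, 1->0, 2->1, 3->0, 4->0]

Answer: [0->0, 1->0, 2->1, 3->0, 4->0]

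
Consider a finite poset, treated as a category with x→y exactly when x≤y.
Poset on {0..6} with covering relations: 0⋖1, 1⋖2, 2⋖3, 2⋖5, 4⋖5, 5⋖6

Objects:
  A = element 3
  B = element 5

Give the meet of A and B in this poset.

{x : x<=A ∧ x<=B} = {0,1,2}  (A=3, B=5)
  0 <= 2
  1 <= 2
  2 <= 2
glb = 2

Answer: A∧B = 2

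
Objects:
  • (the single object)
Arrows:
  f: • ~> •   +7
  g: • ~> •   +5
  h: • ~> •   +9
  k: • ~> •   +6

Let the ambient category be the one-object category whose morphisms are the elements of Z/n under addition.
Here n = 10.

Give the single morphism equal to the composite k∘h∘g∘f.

Answer: +7

Work:
  0 +7≡7 +5≡2 +9≡1 +6≡7  (mod 10)
⟦path⟧: +7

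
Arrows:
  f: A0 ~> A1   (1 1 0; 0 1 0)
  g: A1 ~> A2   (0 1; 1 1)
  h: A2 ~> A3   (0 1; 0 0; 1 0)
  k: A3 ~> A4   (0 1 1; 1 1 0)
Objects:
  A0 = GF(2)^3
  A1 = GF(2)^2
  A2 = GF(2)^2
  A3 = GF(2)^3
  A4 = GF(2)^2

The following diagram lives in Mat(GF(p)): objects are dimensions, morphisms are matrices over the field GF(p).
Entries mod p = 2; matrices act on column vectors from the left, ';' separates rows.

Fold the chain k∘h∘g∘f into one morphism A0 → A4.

  e0=(1,0,0) f~>(1,0) g~>(0,1) h~>(1,0,0) k~>(0,1)
  e1=(0,1,0) f~>(1,1) g~>(1,0) h~>(0,0,1) k~>(1,0)
  e2=(0,0,1) f~>(0,0) g~>(0,0) h~>(0,0,0) k~>(0,0)
result: (0 1 0; 1 0 0)

Answer: (0 1 0; 1 0 0)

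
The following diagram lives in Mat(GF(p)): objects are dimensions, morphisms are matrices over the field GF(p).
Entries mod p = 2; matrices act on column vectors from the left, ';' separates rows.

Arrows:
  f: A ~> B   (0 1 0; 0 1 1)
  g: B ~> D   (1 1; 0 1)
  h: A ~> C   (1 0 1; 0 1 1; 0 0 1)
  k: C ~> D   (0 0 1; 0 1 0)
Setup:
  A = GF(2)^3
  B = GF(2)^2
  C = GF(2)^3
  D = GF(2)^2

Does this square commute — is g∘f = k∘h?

Path 1 = f;g:
  e0=[1,0,0] f~>[0,0] g~>[0,0]
  e1=[0,1,0] f~>[1,1] g~>[0,1]
  e2=[0,0,1] f~>[0,1] g~>[1,1]
  composite₁ = (0 0 1; 0 1 1)
Path 2 = h;k:
  e0=[1,0,0] h~>[1,0,0] k~>[0,0]
  e1=[0,1,0] h~>[0,1,0] k~>[0,1]
  e2=[0,0,1] h~>[1,1,1] k~>[1,1]
  composite₂ = (0 0 1; 0 1 1)
Equal? YES — commutes

Answer: COMMUTES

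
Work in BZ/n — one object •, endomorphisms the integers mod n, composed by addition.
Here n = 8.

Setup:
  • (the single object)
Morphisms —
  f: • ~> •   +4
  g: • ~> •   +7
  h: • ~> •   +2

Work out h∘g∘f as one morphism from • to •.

Answer: +5

Trace:
  0 +4≡4 +7≡3 +2≡5  (mod 8)
result: +5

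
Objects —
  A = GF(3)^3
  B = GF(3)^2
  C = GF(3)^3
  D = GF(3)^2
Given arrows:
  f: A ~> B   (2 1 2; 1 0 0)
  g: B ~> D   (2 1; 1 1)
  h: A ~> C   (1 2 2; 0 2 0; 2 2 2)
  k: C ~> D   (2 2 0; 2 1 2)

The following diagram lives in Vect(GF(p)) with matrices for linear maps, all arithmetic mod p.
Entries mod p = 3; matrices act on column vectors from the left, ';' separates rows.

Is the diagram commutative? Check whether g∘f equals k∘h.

Along f;g (path 1):
  e0=⟨1,0,0⟩ f~>⟨2,1⟩ g~>⟨2,0⟩
  e1=⟨0,1,0⟩ f~>⟨1,0⟩ g~>⟨2,1⟩
  e2=⟨0,0,1⟩ f~>⟨2,0⟩ g~>⟨1,2⟩
  result₁ = (2 2 1; 0 1 2)
Along h;k (path 2):
  e0=⟨1,0,0⟩ h~>⟨1,0,2⟩ k~>⟨2,0⟩
  e1=⟨0,1,0⟩ h~>⟨2,2,2⟩ k~>⟨2,1⟩
  e2=⟨0,0,1⟩ h~>⟨2,0,2⟩ k~>⟨1,2⟩
  result₂ = (2 2 1; 0 1 2)
Equal? equal; square commutes

Answer: COMMUTES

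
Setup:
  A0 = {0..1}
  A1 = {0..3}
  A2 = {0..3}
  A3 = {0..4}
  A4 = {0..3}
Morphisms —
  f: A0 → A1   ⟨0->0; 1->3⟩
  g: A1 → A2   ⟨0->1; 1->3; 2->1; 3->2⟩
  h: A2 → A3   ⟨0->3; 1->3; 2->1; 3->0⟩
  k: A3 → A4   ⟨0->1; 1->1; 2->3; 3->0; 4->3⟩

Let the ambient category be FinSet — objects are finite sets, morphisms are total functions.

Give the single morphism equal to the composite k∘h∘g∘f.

Answer: ⟨0->0; 1->1⟩

Derivation:
  0 f→0 g→1 h→3 k→0
  1 f→3 g→2 h→1 k→1
result: ⟨0->0; 1->1⟩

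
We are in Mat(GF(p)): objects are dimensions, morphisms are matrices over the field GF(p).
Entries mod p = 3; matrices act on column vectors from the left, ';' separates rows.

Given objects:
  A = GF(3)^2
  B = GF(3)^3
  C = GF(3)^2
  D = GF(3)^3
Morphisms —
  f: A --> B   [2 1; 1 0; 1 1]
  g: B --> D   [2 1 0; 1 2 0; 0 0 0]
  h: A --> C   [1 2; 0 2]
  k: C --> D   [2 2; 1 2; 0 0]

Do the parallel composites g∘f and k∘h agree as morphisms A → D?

Path 1 = f;g:
  e0=⟨1,0⟩ f-->⟨2,1,1⟩ g-->⟨2,1,0⟩
  e1=⟨0,1⟩ f-->⟨1,0,1⟩ g-->⟨2,1,0⟩
  result₁ = [2 2; 1 1; 0 0]
Path 2 = h;k:
  e0=⟨1,0⟩ h-->⟨1,0⟩ k-->⟨2,1,0⟩
  e1=⟨0,1⟩ h-->⟨2,2⟩ k-->⟨2,0,0⟩
  result₂ = [2 2; 1 0; 0 0]
Equal? NO — does not commute

Answer: DOES NOT COMMUTE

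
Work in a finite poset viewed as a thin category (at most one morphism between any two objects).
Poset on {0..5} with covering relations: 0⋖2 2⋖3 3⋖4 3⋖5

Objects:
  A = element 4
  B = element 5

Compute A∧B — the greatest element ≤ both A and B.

Common predecessors of 4,5: {0,2,3}
  0 ≤ 3
  2 ≤ 3
  3 ≤ 3
glb = 3

Answer: A∧B = 3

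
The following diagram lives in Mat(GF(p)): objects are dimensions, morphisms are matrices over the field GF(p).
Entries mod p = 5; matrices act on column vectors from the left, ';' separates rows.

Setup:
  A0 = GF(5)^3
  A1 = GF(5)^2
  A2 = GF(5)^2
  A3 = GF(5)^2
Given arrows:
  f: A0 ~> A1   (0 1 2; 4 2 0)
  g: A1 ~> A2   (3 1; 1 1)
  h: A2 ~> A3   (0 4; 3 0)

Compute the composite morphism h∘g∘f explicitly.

  e0=[1,0,0] f~>[0,4] g~>[4,4] h~>[1,2]
  e1=[0,1,0] f~>[1,2] g~>[0,3] h~>[2,0]
  e2=[0,0,1] f~>[2,0] g~>[1,2] h~>[3,3]
⟦path⟧: (1 2 3; 2 0 3)

Answer: (1 2 3; 2 0 3)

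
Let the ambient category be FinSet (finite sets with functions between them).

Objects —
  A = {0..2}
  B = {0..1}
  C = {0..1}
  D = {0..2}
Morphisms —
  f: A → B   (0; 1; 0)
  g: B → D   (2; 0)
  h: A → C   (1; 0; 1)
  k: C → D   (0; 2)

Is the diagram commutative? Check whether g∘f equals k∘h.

Along f;g (path 1):
  0 f→0 g→2
  1 f→1 g→0
  2 f→0 g→2
  ⟦path⟧₁ = (2; 0; 2)
Along h;k (path 2):
  0 h→1 k→2
  1 h→0 k→0
  2 h→1 k→2
  ⟦path⟧₂ = (2; 0; 2)
Equal? same morphism ✓

Answer: COMMUTES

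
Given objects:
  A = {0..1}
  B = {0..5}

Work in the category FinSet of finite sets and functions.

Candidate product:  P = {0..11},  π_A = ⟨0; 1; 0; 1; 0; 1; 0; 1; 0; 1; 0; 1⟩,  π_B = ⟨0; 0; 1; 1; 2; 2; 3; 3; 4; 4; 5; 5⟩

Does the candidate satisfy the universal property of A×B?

Answer: VALID PRODUCT

Derivation:
|A|·|B| = 2·6 = 12;  |P| = 12
Check the pairing map k ↦ (π_A(k), π_B(k)):
  0 -> (0,0)
  1 -> (1,0)
  2 -> (0,1)
  3 -> (1,1)
  4 -> (0,2)
  5 -> (1,2)
  6 -> (0,3)
  7 -> (1,3)
  8 -> (0,4)
  9 -> (1,4)
  10 -> (0,5)
  11 -> (1,5)
distinct pairs in image: 12 / 12 needed
  → bijection onto A×B; projections well-typed.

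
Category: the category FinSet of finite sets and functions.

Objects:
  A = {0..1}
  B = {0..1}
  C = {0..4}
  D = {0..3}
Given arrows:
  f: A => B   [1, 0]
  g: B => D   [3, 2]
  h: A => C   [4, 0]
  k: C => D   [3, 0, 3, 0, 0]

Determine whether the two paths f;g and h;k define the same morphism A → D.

Along f;g (path 1):
  0 f=>1 g=>2
  1 f=>0 g=>3
  result₁ = [2, 3]
Along h;k (path 2):
  0 h=>4 k=>0
  1 h=>0 k=>3
  result₂ = [0, 3]
Equal? NO — does not commute

Answer: DOES NOT COMMUTE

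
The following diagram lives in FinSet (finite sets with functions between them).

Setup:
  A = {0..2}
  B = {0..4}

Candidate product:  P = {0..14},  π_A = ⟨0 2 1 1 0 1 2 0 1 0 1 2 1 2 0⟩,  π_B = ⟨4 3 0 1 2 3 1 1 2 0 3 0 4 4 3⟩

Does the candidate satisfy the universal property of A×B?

Answer: NOT A VALID PRODUCT — duplicate pair at indices 5,10

Work:
|A|·|B| = 3·5 = 15;  |P| = 15
Check the pairing map k ↦ (π_A(k), π_B(k)):
  0 ↦ (0,4)
  1 ↦ (2,3)
  2 ↦ (1,0)
  3 ↦ (1,1)
  4 ↦ (0,2)
  5 ↦ (1,3)
  6 ↦ (2,1)
  7 ↦ (0,1)
  8 ↦ (1,2)
  9 ↦ (0,0)
  10 ↦ (1,3)  ✗ repeats pair of k=5
  11 ↦ (2,0)
  12 ↦ (1,4)
  13 ↦ (2,4)
  14 ↦ (0,3)
distinct pairs in image: 14 / 15 needed
  → (1,3) hit at k=5 and k=10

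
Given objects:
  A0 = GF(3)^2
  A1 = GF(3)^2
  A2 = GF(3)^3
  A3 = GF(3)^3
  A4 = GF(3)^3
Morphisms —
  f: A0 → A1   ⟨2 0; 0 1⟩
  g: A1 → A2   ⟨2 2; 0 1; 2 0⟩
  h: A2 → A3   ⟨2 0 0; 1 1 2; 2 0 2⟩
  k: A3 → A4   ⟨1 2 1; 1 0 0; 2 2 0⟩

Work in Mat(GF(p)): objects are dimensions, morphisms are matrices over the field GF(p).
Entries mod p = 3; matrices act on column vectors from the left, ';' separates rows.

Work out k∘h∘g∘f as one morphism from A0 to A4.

  e0=(1,0) f→(2,0) g→(1,0,1) h→(2,0,1) k→(0,2,1)
  e1=(0,1) f→(0,1) g→(2,1,0) h→(1,0,1) k→(2,1,2)
⟦path⟧: ⟨0 2; 2 1; 1 2⟩

Answer: ⟨0 2; 2 1; 1 2⟩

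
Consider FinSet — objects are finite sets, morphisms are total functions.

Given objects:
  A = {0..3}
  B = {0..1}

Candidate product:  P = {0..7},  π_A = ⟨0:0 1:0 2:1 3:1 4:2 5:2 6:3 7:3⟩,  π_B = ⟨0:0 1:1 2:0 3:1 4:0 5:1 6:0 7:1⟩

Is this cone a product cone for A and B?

Answer: VALID PRODUCT

Trace:
|A|·|B| = 4·2 = 8;  |P| = 8
Check the pairing map k ↦ (π_A(k), π_B(k)):
  0 : (0,0)
  1 : (0,1)
  2 : (1,0)
  3 : (1,1)
  4 : (2,0)
  5 : (2,1)
  6 : (3,0)
  7 : (3,1)
distinct pairs in image: 8 / 8 needed
  → bijection onto A×B; projections well-typed.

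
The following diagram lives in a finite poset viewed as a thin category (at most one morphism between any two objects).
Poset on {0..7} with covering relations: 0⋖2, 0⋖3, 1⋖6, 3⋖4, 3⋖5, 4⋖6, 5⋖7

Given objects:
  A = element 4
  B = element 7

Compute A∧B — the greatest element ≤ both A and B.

{x : x⊑A ∧ x⊑B} = {0,3}  (A=4, B=7)
  0 ⊑ 3
  3 ⊑ 3
glb = 3

Answer: A∧B = 3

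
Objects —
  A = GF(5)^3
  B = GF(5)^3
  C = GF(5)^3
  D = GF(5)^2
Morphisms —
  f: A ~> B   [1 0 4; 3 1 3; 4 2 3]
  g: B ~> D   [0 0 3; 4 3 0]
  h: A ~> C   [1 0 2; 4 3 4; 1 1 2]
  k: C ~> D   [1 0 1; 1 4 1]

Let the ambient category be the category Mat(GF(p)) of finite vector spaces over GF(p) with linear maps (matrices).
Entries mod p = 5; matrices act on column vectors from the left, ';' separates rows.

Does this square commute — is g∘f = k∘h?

Answer: COMMUTES

Work:
Along f;g (path 1):
  e0=(1,0,0) f~>(1,3,4) g~>(2,3)
  e1=(0,1,0) f~>(0,1,2) g~>(1,3)
  e2=(0,0,1) f~>(4,3,3) g~>(4,0)
  result₁ = [2 1 4; 3 3 0]
Along h;k (path 2):
  e0=(1,0,0) h~>(1,4,1) k~>(2,3)
  e1=(0,1,0) h~>(0,3,1) k~>(1,3)
  e2=(0,0,1) h~>(2,4,2) k~>(4,0)
  result₂ = [2 1 4; 3 3 0]
Equal? YES — commutes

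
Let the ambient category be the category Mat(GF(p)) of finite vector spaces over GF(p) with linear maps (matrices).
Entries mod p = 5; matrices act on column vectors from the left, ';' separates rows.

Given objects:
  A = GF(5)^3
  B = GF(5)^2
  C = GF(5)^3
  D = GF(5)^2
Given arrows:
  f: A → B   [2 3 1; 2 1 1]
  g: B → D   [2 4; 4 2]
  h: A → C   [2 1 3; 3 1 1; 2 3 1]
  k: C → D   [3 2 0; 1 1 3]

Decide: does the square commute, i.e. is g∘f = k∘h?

Answer: DOES NOT COMMUTE

Trace:
Along f;g (path 1):
  e0=(1,0,0) f→(2,2) g→(2,2)
  e1=(0,1,0) f→(3,1) g→(0,4)
  e2=(0,0,1) f→(1,1) g→(1,1)
  result₁ = [2 0 1; 2 4 1]
Along h;k (path 2):
  e0=(1,0,0) h→(2,3,2) k→(2,1)
  e1=(0,1,0) h→(1,1,3) k→(0,1)
  e2=(0,0,1) h→(3,1,1) k→(1,2)
  result₂ = [2 0 1; 1 1 2]
Equal? differ; not commutative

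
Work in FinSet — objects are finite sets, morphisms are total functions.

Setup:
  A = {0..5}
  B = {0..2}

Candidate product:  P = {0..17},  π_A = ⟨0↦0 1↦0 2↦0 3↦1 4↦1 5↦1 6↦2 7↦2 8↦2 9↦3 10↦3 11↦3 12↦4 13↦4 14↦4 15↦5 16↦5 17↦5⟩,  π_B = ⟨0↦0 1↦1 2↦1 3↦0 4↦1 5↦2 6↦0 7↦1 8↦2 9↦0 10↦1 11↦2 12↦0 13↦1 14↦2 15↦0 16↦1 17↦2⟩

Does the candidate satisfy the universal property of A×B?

Answer: NOT A VALID PRODUCT — duplicate pair at indices 1,2

Derivation:
|A|·|B| = 6·3 = 18;  |P| = 18
Check the pairing map k ↦ (π_A(k), π_B(k)):
  0 ↦ (0,0)
  1 ↦ (0,1)
  2 ↦ (0,1)  ✗ repeats pair of k=1
  3 ↦ (1,0)
  4 ↦ (1,1)
  5 ↦ (1,2)
  6 ↦ (2,0)
  7 ↦ (2,1)
  8 ↦ (2,2)
  9 ↦ (3,0)
  10 ↦ (3,1)
  11 ↦ (3,2)
  12 ↦ (4,0)
  13 ↦ (4,1)
  14 ↦ (4,2)
  15 ↦ (5,0)
  16 ↦ (5,1)
  17 ↦ (5,2)
distinct pairs in image: 17 / 18 needed
  → (0,1) hit at k=1 and k=2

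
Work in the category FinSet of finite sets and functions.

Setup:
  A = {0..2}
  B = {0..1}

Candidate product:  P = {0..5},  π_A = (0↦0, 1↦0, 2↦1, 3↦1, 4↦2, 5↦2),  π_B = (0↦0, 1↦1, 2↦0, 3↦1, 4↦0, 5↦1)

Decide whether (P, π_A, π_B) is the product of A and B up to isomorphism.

Answer: VALID PRODUCT

Trace:
|A|·|B| = 3·2 = 6;  |P| = 6
Check the pairing map k ↦ (π_A(k), π_B(k)):
  0 ↦ (0,0)
  1 ↦ (0,1)
  2 ↦ (1,0)
  3 ↦ (1,1)
  4 ↦ (2,0)
  5 ↦ (2,1)
distinct pairs in image: 6 / 6 needed
  → bijection onto A×B; projections well-typed.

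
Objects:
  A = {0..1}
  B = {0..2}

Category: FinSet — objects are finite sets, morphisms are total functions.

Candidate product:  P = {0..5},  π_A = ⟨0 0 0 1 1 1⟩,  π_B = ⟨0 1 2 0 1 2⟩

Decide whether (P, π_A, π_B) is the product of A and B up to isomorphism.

Answer: VALID PRODUCT

Work:
|A|·|B| = 2·3 = 6;  |P| = 6
Check the pairing map k ↦ (π_A(k), π_B(k)):
  0 : (0,0)
  1 : (0,1)
  2 : (0,2)
  3 : (1,0)
  4 : (1,1)
  5 : (1,2)
distinct pairs in image: 6 / 6 needed
  → bijection onto A×B; projections well-typed.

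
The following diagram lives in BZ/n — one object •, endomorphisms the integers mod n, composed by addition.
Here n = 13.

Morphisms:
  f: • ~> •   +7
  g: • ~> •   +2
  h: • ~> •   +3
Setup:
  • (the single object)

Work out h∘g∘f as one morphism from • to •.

Answer: +12

Derivation:
  0 +7≡7 +2≡9 +3≡12  (mod 13)
result: +12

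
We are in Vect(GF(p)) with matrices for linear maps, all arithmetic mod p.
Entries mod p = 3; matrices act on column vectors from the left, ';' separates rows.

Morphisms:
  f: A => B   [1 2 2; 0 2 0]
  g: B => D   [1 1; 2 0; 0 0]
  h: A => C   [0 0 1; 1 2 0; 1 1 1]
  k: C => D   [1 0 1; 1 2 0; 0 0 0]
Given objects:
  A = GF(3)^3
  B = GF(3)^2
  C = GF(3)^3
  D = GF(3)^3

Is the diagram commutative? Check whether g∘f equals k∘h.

Answer: COMMUTES

Derivation:
Path 1 = f;g:
  e0=(1,0,0) f=>(1,0) g=>(1,2,0)
  e1=(0,1,0) f=>(2,2) g=>(1,1,0)
  e2=(0,0,1) f=>(2,0) g=>(2,1,0)
  composite₁ = [1 1 2; 2 1 1; 0 0 0]
Path 2 = h;k:
  e0=(1,0,0) h=>(0,1,1) k=>(1,2,0)
  e1=(0,1,0) h=>(0,2,1) k=>(1,1,0)
  e2=(0,0,1) h=>(1,0,1) k=>(2,1,0)
  composite₂ = [1 1 2; 2 1 1; 0 0 0]
Equal? equal; square commutes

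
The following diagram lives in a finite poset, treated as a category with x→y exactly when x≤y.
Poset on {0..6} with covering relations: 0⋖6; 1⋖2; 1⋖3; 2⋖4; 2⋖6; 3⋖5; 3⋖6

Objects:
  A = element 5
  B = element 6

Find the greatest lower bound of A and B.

Answer: A∧B = 3

Trace:
{x : x<=A ∧ x<=B} = {1,3}  (A=5, B=6)
  1 <= 3
  3 <= 3
glb = 3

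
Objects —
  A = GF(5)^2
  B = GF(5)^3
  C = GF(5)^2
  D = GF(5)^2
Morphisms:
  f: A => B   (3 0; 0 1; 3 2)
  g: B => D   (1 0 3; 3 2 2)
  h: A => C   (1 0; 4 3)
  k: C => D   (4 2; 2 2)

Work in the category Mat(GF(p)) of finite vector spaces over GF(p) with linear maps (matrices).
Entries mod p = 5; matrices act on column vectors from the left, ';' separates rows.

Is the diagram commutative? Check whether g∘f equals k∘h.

1) trace f;g:
  e0=[1,0] f=>[3,0,3] g=>[2,0]
  e1=[0,1] f=>[0,1,2] g=>[1,1]
  composite₁ = (2 1; 0 1)
2) trace h;k:
  e0=[1,0] h=>[1,4] k=>[2,0]
  e1=[0,1] h=>[0,3] k=>[1,1]
  composite₂ = (2 1; 0 1)
Equal? equal; square commutes

Answer: COMMUTES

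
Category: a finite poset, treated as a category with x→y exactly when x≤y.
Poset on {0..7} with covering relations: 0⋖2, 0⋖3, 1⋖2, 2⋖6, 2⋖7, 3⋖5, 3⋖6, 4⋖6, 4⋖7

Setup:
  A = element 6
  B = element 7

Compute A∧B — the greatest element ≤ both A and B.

Common predecessors of 6,7: {0,1,2,4}
  maximal lower bounds 2 and 4 are incomparable: neither 2<=4 nor 4<=2
→ no greatest lower bound exists

Answer: NO MEET EXISTS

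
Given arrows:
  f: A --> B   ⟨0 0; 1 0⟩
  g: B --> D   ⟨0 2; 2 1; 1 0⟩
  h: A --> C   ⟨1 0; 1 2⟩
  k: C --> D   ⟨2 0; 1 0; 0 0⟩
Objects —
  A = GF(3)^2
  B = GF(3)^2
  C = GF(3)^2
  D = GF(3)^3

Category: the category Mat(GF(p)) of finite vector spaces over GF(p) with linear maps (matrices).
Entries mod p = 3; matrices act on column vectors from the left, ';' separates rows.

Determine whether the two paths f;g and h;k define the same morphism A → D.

Answer: COMMUTES

Trace:
Path 1 = f;g:
  e0=⟨1,0⟩ f-->⟨0,1⟩ g-->⟨2,1,0⟩
  e1=⟨0,1⟩ f-->⟨0,0⟩ g-->⟨0,0,0⟩
  ⟦path⟧₁ = ⟨2 0; 1 0; 0 0⟩
Path 2 = h;k:
  e0=⟨1,0⟩ h-->⟨1,1⟩ k-->⟨2,1,0⟩
  e1=⟨0,1⟩ h-->⟨0,2⟩ k-->⟨0,0,0⟩
  ⟦path⟧₂ = ⟨2 0; 1 0; 0 0⟩
Equal? equal; square commutes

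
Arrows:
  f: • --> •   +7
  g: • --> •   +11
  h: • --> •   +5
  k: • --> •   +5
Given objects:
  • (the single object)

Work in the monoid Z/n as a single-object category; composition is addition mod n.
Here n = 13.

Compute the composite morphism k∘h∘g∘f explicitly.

  0 +7≡7 +11≡5 +5≡10 +5≡2  (mod 13)
composite: +2

Answer: +2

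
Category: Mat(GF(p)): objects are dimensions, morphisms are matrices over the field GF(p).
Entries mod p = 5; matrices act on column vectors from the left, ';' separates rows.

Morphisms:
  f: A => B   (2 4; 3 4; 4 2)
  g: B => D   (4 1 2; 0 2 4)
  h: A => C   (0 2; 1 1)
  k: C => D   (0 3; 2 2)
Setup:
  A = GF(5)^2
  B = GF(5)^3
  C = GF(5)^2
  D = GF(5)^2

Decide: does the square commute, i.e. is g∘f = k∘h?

Answer: DOES NOT COMMUTE

Trace:
Along f;g (path 1):
  e0=[1,0] f=>[2,3,4] g=>[4,2]
  e1=[0,1] f=>[4,4,2] g=>[4,1]
  composite₁ = (4 4; 2 1)
Along h;k (path 2):
  e0=[1,0] h=>[0,1] k=>[3,2]
  e1=[0,1] h=>[2,1] k=>[3,1]
  composite₂ = (3 3; 2 1)
Equal? NO — does not commute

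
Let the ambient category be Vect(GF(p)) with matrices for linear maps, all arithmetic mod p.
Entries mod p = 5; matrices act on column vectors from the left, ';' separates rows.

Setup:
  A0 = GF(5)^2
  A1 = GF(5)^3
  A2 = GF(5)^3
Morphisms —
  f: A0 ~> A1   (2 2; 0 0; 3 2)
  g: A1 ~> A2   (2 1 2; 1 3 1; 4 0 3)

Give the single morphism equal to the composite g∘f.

Answer: (0 3; 0 4; 2 4)

Work:
  e0=[1,0] f~>[2,0,3] g~>[0,0,2]
  e1=[0,1] f~>[2,0,2] g~>[3,4,4]
composite: (0 3; 0 4; 2 4)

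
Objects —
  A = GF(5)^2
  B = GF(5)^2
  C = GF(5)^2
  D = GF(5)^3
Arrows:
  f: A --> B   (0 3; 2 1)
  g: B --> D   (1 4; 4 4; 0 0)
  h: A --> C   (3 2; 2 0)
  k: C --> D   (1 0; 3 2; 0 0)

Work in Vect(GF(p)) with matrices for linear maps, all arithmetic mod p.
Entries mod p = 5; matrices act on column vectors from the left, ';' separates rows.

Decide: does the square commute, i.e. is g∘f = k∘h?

Answer: COMMUTES

Trace:
Path 1 = f;g:
  e0=⟨1,0⟩ f-->⟨0,2⟩ g-->⟨3,3,0⟩
  e1=⟨0,1⟩ f-->⟨3,1⟩ g-->⟨2,1,0⟩
  ⟦path⟧₁ = (3 2; 3 1; 0 0)
Path 2 = h;k:
  e0=⟨1,0⟩ h-->⟨3,2⟩ k-->⟨3,3,0⟩
  e1=⟨0,1⟩ h-->⟨2,0⟩ k-->⟨2,1,0⟩
  ⟦path⟧₂ = (3 2; 3 1; 0 0)
Equal? YES — commutes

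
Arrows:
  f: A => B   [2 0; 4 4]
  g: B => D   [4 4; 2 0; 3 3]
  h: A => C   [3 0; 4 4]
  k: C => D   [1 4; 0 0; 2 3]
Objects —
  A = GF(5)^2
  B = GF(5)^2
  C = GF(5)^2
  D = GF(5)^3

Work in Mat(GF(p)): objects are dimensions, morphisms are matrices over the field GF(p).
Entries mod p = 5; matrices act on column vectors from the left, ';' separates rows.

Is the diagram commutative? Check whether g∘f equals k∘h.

Answer: DOES NOT COMMUTE

Work:
1) trace f;g:
  e0=(1,0) f=>(2,4) g=>(4,4,3)
  e1=(0,1) f=>(0,4) g=>(1,0,2)
  result₁ = [4 1; 4 0; 3 2]
2) trace h;k:
  e0=(1,0) h=>(3,4) k=>(4,0,3)
  e1=(0,1) h=>(0,4) k=>(1,0,2)
  result₂ = [4 1; 0 0; 3 2]
Equal? differ; not commutative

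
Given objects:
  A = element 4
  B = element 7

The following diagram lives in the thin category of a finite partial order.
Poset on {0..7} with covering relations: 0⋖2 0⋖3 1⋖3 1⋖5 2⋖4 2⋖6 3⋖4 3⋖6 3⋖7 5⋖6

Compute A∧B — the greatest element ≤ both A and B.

Lower bounds of A=4 and B=7: {0,1,3}
  0 <= 3
  1 <= 3
  3 <= 3
glb = 3

Answer: A∧B = 3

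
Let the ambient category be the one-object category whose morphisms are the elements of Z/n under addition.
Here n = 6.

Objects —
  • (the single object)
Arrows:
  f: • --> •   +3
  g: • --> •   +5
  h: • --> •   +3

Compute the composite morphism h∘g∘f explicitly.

Answer: +5

Trace:
  0 +3≡3 +5≡2 +3≡5  (mod 6)
⟦path⟧: +5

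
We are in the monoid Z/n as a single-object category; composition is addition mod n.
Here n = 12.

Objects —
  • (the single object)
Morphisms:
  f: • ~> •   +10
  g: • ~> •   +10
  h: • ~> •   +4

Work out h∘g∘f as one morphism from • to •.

Answer: +0

Derivation:
  0 +10≡10 +10≡8 +4≡0  (mod 12)
⟦path⟧: +0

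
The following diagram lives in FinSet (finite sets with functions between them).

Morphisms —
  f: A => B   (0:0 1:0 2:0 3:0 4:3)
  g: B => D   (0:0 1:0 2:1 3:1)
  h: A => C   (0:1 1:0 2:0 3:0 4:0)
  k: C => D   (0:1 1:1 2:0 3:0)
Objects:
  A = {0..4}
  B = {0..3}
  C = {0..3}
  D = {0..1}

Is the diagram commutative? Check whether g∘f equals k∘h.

Path 1 = f;g:
  0 f=>0 g=>0
  1 f=>0 g=>0
  2 f=>0 g=>0
  3 f=>0 g=>0
  4 f=>3 g=>1
  result₁ = (0:0 1:0 2:0 3:0 4:1)
Path 2 = h;k:
  0 h=>1 k=>1
  1 h=>0 k=>1
  2 h=>0 k=>1
  3 h=>0 k=>1
  4 h=>0 k=>1
  result₂ = (0:1 1:1 2:1 3:1 4:1)
Equal? distinct morphisms ✗

Answer: DOES NOT COMMUTE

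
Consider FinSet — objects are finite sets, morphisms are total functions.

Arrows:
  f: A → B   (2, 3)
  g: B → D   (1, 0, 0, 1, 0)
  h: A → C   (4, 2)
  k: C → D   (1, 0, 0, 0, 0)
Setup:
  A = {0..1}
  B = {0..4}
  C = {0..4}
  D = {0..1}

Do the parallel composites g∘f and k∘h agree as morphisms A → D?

Along f;g (path 1):
  0 f→2 g→0
  1 f→3 g→1
  composite₁ = (0, 1)
Along h;k (path 2):
  0 h→4 k→0
  1 h→2 k→0
  composite₂ = (0, 0)
Equal? distinct morphisms ✗

Answer: DOES NOT COMMUTE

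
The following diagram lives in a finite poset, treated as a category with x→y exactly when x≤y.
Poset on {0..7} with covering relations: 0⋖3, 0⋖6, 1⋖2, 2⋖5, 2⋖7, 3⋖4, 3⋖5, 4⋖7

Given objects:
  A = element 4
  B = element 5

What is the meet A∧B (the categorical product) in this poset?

Answer: A∧B = 3

Work:
Lower bounds of A=4 and B=5: {0,3}
  0 ≤ 3
  3 ≤ 3
glb = 3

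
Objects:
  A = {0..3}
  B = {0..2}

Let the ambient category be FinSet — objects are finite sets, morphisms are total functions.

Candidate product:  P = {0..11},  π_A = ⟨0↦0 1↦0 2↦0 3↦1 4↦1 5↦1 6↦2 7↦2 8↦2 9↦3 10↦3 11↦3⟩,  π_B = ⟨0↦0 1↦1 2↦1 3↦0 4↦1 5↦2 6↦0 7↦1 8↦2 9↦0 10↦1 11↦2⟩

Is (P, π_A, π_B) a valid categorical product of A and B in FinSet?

|A|·|B| = 4·3 = 12;  |P| = 12
Check the pairing map k ↦ (π_A(k), π_B(k)):
  0 ↦ (0,0)
  1 ↦ (0,1)
  2 ↦ (0,1)  ✗ repeats pair of k=1
  3 ↦ (1,0)
  4 ↦ (1,1)
  5 ↦ (1,2)
  6 ↦ (2,0)
  7 ↦ (2,1)
  8 ↦ (2,2)
  9 ↦ (3,0)
  10 ↦ (3,1)
  11 ↦ (3,2)
distinct pairs in image: 11 / 12 needed
  → (0,1) hit at k=1 and k=2

Answer: NOT A VALID PRODUCT — duplicate pair at indices 1,2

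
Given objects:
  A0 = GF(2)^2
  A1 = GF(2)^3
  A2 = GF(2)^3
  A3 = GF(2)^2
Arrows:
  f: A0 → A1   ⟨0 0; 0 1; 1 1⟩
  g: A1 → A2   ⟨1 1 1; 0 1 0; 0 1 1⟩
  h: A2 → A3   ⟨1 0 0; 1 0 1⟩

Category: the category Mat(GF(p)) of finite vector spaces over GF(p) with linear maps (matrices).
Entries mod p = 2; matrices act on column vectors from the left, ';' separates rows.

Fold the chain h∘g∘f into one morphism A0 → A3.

Answer: ⟨1 0; 0 0⟩

Work:
  e0=(1,0) f→(0,0,1) g→(1,0,1) h→(1,0)
  e1=(0,1) f→(0,1,1) g→(0,1,0) h→(0,0)
result: ⟨1 0; 0 0⟩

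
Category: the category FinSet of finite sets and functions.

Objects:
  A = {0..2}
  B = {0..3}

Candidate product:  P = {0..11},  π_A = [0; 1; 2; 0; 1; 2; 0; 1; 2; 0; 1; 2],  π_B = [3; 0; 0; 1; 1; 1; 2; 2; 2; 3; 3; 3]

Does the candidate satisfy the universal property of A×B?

Answer: NOT A VALID PRODUCT — duplicate pair at indices 9,0

Trace:
|A|·|B| = 3·4 = 12;  |P| = 12
Check the pairing map k ↦ (π_A(k), π_B(k)):
  0 ↦ (0,3)
  1 ↦ (1,0)
  2 ↦ (2,0)
  3 ↦ (0,1)
  4 ↦ (1,1)
  5 ↦ (2,1)
  6 ↦ (0,2)
  7 ↦ (1,2)
  8 ↦ (2,2)
  9 ↦ (0,3)  ✗ repeats pair of k=0
  10 ↦ (1,3)
  11 ↦ (2,3)
distinct pairs in image: 11 / 12 needed
  → (0,3) hit at k=0 and k=9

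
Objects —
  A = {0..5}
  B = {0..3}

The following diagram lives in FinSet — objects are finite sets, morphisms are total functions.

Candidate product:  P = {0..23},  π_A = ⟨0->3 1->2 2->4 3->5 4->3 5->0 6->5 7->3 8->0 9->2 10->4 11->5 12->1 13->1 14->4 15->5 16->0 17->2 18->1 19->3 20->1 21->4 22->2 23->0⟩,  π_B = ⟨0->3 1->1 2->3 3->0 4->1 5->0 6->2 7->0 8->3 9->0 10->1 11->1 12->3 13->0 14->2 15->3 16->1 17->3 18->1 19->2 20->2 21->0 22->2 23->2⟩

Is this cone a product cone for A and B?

|A|·|B| = 6·4 = 24;  |P| = 24
Check the pairing map k ↦ (π_A(k), π_B(k)):
  0 -> (3,3)
  1 -> (2,1)
  2 -> (4,3)
  3 -> (5,0)
  4 -> (3,1)
  5 -> (0,0)
  6 -> (5,2)
  7 -> (3,0)
  8 -> (0,3)
  9 -> (2,0)
  10 -> (4,1)
  11 -> (5,1)
  12 -> (1,3)
  13 -> (1,0)
  14 -> (4,2)
  15 -> (5,3)
  16 -> (0,1)
  17 -> (2,3)
  18 -> (1,1)
  19 -> (3,2)
  20 -> (1,2)
  21 -> (4,0)
  22 -> (2,2)
  23 -> (0,2)
distinct pairs in image: 24 / 24 needed
  → bijection onto A×B; projections well-typed.

Answer: VALID PRODUCT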